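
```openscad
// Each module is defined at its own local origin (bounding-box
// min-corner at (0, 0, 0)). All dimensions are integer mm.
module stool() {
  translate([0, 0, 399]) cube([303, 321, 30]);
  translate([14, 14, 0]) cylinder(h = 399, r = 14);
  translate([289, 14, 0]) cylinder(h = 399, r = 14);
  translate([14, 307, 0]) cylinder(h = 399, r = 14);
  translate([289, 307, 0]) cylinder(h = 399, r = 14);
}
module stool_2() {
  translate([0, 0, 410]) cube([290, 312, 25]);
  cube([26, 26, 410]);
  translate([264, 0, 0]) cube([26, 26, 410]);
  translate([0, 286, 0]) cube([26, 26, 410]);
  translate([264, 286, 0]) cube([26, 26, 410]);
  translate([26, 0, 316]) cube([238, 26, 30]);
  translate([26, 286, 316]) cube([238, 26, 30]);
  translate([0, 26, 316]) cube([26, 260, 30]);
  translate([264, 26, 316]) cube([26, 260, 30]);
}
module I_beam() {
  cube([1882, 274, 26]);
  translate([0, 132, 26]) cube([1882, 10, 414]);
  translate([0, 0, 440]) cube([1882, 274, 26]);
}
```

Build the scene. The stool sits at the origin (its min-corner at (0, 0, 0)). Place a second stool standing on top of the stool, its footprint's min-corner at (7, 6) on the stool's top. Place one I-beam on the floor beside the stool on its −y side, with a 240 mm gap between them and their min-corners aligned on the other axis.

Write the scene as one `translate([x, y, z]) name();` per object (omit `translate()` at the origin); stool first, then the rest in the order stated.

stool();
translate([7, 6, 429]) stool_2();
translate([0, -514, 0]) I_beam();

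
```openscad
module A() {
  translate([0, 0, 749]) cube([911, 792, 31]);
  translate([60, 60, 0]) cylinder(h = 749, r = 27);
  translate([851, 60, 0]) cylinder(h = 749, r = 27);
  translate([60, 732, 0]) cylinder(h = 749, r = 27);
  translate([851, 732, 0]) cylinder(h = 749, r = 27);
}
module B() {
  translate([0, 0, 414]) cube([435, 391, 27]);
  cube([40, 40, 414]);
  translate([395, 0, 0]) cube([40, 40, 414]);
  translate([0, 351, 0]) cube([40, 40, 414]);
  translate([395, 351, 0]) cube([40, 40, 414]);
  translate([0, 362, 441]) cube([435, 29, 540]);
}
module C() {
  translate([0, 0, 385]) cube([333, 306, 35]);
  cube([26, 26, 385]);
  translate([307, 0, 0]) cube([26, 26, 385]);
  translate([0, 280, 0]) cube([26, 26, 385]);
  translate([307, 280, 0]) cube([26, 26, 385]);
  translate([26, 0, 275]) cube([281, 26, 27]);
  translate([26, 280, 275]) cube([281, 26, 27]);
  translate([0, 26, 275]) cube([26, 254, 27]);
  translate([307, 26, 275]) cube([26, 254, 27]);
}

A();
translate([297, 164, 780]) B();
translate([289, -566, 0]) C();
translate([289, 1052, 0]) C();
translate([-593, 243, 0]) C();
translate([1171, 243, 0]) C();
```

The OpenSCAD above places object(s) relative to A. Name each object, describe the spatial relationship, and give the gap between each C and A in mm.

Each stool's nearest face is 260 mm from the table's bounding box.

A is a table. B is a chair. C is a stool. The chair is on top of the table. Four stools sit around the table at the −y, +y, −x, +x sides. The gap between each stool and the table is 260 mm.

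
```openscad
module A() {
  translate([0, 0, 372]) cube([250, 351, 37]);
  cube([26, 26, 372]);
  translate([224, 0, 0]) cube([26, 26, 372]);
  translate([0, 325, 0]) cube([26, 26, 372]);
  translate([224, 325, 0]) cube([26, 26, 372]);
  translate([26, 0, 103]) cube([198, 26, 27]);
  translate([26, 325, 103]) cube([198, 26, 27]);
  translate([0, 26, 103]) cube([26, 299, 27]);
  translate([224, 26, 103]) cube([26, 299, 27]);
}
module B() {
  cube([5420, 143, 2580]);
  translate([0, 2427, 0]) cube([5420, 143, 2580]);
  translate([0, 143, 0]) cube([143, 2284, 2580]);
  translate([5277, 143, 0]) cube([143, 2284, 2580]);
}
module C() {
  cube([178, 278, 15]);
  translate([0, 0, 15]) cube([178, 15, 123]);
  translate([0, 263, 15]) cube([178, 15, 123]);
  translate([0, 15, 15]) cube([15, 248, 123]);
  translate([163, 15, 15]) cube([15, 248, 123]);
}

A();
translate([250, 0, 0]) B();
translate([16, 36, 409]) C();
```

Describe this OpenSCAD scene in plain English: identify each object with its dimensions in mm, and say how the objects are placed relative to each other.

A is a four-legged stool. The seat is 250×351 mm, 37 mm thick, top at z = 409 mm. It stands on four square legs, each 26×26 mm in cross-section, from z = 0 to the seat underside, each flush with a corner of the seat. Four stretchers, 26 mm wide and 27 mm tall, connect adjacent legs with their undersides at z = 103 mm, each running between the inner faces of the legs it joins and aligned with the legs' outer faces on the other axis.

B is the wall frame of a small rectangular building: four walls, each 2580 mm tall and 143 mm thick, enclosing a footprint 5420 mm (x) by 2570 mm (y) outside-to-outside, with no floor or roof. The front and back walls (the −y and +y sides) span the full width; the two side walls fit between them.

C is an open storage box with external size 178×278×138 mm and wall thickness 15 mm (the base is also 15 mm thick). The base covers the whole footprint; the four walls stand on the base, with the y-facing walls full-width and the x-facing walls fitting between their inner faces.

The house frame is against the stool's +x side, with their −y faces flush. The open box is on top of the stool.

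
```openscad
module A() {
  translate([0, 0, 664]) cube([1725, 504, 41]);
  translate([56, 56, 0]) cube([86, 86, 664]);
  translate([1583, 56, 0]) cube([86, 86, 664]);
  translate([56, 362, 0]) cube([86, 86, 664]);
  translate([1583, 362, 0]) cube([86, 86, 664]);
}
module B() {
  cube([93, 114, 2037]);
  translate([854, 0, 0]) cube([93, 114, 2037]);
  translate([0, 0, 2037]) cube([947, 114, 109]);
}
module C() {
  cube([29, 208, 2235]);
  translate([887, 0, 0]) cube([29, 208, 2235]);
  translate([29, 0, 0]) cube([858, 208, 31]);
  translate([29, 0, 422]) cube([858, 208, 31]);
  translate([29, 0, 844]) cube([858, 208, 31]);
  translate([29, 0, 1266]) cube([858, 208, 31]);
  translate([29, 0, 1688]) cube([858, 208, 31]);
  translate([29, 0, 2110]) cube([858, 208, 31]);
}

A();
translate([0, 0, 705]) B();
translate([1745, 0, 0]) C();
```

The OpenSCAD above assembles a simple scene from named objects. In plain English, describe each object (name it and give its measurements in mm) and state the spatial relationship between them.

A is a rectangular dining table. The top is 1725×504×41 mm with its upper surface at z = 705 mm. It stands on four 86×86 mm square legs, each inset 56 mm from the nearest pair of top edges, running from the floor to the underside of the top.

B is a door frame. The clear opening is 761 mm wide and 2037 mm high. Two 93 mm wide jambs, 114 mm deep, stand either side of the opening from the floor to the top of the opening. A 109 mm thick head sits across the top of both jambs, spanning the full outside width of the frame.

C is an open bookshelf. Two side panels, each 29 mm thick, 208 mm deep and 2235 mm tall, stand 916 mm apart (outside-to-outside). Between them sit 6 shelves, each 31 mm thick and 208 mm deep, spanning the full gap between the sides. The bottom shelf rests on the floor (its underside at z = 0) and the clear gap between one shelf's top and the next shelf's underside is 391 mm.

The door frame is on top of the table. The bookshelf is on the floor beside the table on its +x side.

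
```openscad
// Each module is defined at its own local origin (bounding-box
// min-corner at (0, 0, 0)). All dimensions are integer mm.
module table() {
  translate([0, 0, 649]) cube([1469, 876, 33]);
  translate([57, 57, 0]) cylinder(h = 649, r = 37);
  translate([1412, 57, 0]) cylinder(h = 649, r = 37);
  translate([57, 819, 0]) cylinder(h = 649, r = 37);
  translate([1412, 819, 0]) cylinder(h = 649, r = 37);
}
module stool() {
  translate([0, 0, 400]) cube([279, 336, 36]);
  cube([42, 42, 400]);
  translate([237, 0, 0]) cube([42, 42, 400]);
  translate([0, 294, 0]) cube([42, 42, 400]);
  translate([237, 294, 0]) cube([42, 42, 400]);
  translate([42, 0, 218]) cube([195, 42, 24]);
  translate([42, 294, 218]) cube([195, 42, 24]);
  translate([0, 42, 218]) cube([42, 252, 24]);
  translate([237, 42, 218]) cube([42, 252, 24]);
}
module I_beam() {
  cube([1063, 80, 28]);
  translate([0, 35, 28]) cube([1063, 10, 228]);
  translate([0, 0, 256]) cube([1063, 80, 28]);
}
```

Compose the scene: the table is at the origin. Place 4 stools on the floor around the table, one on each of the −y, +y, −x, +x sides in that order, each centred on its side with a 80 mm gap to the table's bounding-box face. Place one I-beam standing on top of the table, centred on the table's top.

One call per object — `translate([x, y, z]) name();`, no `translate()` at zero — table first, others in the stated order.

table();
translate([595, -416, 0]) stool();
translate([595, 956, 0]) stool();
translate([-359, 270, 0]) stool();
translate([1549, 270, 0]) stool();
translate([203, 398, 682]) I_beam();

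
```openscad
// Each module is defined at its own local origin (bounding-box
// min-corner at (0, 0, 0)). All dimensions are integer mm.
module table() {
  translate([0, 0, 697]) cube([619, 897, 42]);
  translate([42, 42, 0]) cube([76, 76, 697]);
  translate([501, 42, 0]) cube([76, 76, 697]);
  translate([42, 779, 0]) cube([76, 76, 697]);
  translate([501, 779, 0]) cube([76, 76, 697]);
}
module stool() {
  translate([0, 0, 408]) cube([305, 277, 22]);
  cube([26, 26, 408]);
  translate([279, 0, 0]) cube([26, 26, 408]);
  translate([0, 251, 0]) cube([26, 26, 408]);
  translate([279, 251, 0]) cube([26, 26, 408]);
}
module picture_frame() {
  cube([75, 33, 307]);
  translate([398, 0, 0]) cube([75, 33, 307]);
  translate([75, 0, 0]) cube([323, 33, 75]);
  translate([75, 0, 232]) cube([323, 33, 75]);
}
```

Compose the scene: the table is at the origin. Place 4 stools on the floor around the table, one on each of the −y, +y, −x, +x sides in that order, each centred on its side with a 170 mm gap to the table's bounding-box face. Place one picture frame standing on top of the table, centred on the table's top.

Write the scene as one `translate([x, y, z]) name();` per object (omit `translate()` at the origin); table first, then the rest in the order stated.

table();
translate([157, -447, 0]) stool();
translate([157, 1067, 0]) stool();
translate([-475, 310, 0]) stool();
translate([789, 310, 0]) stool();
translate([73, 432, 739]) picture_frame();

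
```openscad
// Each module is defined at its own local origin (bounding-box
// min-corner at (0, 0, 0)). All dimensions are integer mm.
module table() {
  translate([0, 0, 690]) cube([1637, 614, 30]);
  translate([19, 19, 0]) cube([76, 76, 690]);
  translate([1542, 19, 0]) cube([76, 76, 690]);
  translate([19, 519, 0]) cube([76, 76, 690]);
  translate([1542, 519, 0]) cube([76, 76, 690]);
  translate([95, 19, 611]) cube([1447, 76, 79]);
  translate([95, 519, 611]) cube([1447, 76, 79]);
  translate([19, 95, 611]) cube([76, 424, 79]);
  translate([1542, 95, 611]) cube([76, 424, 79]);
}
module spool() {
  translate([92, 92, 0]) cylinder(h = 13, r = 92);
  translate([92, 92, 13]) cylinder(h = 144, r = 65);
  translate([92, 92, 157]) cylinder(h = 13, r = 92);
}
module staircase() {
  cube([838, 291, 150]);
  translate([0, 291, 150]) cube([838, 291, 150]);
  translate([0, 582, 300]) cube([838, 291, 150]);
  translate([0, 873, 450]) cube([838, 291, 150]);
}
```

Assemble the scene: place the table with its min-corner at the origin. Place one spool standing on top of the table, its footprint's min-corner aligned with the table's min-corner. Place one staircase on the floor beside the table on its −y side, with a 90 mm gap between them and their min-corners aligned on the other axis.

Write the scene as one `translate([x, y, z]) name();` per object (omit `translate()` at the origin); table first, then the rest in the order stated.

table();
translate([0, 0, 720]) spool();
translate([0, -1254, 0]) staircase();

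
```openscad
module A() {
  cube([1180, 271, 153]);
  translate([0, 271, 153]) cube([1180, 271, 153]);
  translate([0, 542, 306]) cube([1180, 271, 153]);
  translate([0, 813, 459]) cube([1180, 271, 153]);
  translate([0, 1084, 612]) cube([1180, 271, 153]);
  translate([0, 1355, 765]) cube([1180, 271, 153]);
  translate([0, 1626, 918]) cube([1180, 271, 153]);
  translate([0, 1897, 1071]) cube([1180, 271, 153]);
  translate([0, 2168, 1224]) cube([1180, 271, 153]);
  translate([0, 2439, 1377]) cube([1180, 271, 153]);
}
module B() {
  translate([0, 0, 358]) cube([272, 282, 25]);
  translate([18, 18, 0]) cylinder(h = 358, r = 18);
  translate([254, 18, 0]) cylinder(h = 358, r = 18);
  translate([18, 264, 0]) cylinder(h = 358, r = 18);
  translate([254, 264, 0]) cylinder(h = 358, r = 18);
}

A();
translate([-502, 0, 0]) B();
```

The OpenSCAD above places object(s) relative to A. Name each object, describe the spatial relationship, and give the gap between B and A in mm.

The stool's nearest face is 230 mm from the staircase's −x face.

A is a staircase. B is a stool. The stool is on the floor beside the staircase on its −x side. The gap between the stool and the staircase is 230 mm.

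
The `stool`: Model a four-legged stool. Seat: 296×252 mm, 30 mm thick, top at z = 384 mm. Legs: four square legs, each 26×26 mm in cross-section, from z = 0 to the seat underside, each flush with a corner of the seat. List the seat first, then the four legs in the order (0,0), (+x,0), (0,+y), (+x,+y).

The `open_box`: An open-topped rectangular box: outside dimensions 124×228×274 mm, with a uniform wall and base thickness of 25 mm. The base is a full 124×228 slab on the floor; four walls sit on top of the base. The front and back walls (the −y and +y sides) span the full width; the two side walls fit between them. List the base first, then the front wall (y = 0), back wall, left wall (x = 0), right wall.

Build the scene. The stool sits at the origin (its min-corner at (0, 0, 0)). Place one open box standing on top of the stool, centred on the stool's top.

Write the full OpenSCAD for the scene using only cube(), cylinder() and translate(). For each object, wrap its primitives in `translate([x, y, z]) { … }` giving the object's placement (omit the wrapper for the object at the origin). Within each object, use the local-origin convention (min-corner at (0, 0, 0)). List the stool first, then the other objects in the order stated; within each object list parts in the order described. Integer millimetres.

translate([0, 0, 354]) cube([296, 252, 30]);
cube([26, 26, 354]);
translate([270, 0, 0]) cube([26, 26, 354]);
translate([0, 226, 0]) cube([26, 26, 354]);
translate([270, 226, 0]) cube([26, 26, 354]);
translate([86, 12, 384]) {
  cube([124, 228, 25]);
  translate([0, 0, 25]) cube([124, 25, 249]);
  translate([0, 203, 25]) cube([124, 25, 249]);
  translate([0, 25, 25]) cube([25, 178, 249]);
  translate([99, 25, 25]) cube([25, 178, 249]);
}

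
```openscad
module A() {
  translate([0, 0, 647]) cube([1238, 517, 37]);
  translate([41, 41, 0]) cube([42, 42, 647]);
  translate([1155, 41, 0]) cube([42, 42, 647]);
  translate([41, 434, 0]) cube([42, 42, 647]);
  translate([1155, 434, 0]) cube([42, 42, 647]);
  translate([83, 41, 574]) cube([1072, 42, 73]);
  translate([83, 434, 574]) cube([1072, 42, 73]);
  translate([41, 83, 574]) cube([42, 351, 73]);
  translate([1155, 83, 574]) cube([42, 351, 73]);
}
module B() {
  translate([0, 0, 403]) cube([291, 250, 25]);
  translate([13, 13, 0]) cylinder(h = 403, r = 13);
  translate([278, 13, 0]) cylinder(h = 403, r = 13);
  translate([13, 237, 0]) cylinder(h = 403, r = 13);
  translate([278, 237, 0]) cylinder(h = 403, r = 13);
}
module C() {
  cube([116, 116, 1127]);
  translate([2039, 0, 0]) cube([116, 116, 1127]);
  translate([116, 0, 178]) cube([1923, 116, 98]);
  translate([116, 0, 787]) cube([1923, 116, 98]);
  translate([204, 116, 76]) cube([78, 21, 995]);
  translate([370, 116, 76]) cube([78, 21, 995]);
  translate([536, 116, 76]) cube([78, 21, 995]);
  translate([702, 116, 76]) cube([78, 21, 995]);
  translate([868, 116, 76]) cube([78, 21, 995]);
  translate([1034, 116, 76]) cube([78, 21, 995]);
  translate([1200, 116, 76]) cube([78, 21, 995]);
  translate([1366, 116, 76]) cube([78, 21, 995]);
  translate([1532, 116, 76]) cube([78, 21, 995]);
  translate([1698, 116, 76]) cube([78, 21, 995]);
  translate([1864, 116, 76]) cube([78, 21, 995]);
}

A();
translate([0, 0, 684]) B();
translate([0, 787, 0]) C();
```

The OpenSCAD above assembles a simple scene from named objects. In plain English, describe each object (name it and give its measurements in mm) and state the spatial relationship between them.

A is a table: top 1238 mm (x) × 517 mm (y), 37 mm thick, upper face at z = 684 mm, on four 42×42 mm square legs, each inset 41 mm from the nearest pair of top edges, running from z = 0 to the bottom of the top. Four apron rails, 42 mm thick and 73 mm tall, run between adjacent legs with their top edges flush with the underside of the top and their outer faces flush with the legs' outer faces.

B is a four-legged stool. The seat is 291×250 mm, 25 mm thick, top at z = 428 mm. It stands on four round legs, each 26 mm in diameter, from z = 0 to the seat underside, each leg's axis is inset half a diameter from the nearest pair of seat edges (so the leg's bounding box is flush with the corner).

C is a fence section. Two 116×116 mm posts, 1127 mm tall, stand on the floor with a clear span of 1923 mm between their inner faces. Two horizontal rails of 116×98 mm section span the gap between the posts with their undersides at z = 178 mm and z = 787 mm, flush with the posts' −y face. 11 pickets, each 78 mm wide, 21 mm thick and 995 mm tall, are fixed to the +y face of the rails with their bottoms at z = 76 mm, evenly spaced across the span with equal gaps (rounded down to the nearest mm) at the −x end and between each pair — any rounding remainder accumulates at the +x end.

The stool is on top of the table. The fence section is on the floor beside the table on its +y side.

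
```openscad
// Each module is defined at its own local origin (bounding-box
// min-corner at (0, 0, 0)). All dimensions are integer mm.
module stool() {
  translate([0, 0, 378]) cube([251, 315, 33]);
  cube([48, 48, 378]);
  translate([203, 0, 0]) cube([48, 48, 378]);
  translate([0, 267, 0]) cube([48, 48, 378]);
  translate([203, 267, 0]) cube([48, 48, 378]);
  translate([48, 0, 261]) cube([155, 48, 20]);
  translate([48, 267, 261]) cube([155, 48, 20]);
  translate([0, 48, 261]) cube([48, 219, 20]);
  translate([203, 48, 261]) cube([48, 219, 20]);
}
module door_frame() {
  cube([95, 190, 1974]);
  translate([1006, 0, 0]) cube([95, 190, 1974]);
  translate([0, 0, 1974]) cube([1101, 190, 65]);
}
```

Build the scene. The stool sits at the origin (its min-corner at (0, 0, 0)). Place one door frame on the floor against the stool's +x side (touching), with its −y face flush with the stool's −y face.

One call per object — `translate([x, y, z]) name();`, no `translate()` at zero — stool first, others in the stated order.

stool();
translate([251, 0, 0]) door_frame();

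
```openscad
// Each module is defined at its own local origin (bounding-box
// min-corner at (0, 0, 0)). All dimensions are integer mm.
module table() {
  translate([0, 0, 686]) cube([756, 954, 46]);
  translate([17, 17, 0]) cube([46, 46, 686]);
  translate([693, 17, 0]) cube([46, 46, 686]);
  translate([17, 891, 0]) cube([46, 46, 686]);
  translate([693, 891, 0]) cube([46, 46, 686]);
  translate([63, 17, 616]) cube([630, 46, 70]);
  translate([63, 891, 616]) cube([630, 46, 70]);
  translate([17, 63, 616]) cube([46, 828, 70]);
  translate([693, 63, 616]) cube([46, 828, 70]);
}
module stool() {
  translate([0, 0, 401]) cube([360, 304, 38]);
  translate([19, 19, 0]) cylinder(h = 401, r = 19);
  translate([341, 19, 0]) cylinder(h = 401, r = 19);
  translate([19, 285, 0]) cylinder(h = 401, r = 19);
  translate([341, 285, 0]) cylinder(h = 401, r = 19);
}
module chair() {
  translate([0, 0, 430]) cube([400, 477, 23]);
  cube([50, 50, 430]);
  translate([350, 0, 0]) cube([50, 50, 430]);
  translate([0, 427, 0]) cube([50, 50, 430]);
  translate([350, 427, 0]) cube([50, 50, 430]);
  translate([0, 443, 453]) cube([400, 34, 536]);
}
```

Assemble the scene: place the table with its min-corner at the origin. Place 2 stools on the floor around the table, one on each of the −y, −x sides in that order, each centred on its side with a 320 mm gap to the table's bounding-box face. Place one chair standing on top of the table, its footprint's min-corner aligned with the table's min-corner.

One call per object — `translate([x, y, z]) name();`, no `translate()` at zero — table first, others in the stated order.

table();
translate([198, -624, 0]) stool();
translate([-680, 325, 0]) stool();
translate([0, 0, 732]) chair();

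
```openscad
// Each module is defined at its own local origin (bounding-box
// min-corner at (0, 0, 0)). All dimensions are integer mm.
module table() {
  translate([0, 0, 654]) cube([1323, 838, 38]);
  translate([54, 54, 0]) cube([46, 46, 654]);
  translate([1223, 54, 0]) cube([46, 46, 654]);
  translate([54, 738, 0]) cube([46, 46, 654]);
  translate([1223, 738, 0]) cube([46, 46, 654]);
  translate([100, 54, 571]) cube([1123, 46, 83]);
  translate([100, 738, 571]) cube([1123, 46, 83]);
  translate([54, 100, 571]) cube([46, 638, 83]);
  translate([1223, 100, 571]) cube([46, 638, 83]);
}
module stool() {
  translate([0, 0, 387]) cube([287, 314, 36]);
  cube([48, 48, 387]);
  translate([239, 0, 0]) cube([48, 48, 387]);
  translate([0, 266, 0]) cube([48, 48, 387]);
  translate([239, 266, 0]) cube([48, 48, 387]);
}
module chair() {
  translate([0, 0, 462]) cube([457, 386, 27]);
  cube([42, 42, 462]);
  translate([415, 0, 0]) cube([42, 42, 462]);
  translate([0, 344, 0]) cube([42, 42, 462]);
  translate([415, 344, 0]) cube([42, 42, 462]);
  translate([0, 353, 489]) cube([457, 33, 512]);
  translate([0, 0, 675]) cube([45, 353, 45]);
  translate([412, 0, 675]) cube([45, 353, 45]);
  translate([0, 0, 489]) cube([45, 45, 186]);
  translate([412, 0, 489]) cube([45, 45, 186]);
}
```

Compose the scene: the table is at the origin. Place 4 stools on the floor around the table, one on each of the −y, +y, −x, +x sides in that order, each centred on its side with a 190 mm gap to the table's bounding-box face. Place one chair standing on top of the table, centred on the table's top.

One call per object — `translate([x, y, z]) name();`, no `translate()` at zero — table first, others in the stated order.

table();
translate([518, -504, 0]) stool();
translate([518, 1028, 0]) stool();
translate([-477, 262, 0]) stool();
translate([1513, 262, 0]) stool();
translate([433, 226, 692]) chair();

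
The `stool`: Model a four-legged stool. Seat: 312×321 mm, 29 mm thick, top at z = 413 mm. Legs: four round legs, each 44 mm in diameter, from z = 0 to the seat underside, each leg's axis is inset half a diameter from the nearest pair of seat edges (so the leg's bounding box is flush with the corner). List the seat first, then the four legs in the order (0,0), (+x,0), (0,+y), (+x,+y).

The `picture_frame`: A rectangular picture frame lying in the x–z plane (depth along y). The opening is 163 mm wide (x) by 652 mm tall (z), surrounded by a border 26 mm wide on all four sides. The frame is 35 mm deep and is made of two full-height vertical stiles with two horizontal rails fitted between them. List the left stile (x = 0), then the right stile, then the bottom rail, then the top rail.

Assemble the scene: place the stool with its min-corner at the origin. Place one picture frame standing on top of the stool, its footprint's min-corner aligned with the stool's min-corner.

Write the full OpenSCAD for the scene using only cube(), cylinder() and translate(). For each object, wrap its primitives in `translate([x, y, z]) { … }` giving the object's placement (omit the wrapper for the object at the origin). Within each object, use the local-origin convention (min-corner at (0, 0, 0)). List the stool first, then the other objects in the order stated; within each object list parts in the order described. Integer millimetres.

translate([0, 0, 384]) cube([312, 321, 29]);
translate([22, 22, 0]) cylinder(h = 384, r = 22);
translate([290, 22, 0]) cylinder(h = 384, r = 22);
translate([22, 299, 0]) cylinder(h = 384, r = 22);
translate([290, 299, 0]) cylinder(h = 384, r = 22);
translate([0, 0, 413]) {
  cube([26, 35, 704]);
  translate([189, 0, 0]) cube([26, 35, 704]);
  translate([26, 0, 0]) cube([163, 35, 26]);
  translate([26, 0, 678]) cube([163, 35, 26]);
}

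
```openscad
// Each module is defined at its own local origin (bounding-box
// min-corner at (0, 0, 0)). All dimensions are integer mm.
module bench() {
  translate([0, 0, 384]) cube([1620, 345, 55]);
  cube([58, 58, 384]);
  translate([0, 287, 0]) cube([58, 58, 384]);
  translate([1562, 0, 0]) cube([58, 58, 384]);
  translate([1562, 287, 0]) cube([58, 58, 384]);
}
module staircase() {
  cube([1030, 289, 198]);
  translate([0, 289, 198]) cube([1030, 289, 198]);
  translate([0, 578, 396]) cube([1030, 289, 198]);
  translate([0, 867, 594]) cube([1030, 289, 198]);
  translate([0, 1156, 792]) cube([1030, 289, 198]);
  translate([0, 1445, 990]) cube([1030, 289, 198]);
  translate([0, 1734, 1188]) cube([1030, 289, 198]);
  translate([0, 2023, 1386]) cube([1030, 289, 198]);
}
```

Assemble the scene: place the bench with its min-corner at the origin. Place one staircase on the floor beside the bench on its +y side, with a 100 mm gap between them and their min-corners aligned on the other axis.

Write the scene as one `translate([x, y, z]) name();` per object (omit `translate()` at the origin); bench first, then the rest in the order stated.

bench();
translate([0, 445, 0]) staircase();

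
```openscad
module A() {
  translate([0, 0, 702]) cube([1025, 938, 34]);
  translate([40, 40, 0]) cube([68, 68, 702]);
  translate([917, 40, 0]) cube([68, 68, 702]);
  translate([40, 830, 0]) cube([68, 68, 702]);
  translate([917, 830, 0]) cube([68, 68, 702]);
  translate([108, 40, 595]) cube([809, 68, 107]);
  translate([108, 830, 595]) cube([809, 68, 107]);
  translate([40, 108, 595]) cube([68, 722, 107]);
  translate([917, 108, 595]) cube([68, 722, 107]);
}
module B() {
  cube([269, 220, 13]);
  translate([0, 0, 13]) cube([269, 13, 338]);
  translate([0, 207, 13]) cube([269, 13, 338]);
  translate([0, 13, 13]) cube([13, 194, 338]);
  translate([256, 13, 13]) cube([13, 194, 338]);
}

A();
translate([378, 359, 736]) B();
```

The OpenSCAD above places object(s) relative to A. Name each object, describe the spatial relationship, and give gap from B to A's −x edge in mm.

The open box's min-x is at 378; the table's min-x is 0; gap = 378 mm.

A is a table. B is an open box. The open box is on top of the table, centred. The gap from the open box to the table's −x edge is 378 mm.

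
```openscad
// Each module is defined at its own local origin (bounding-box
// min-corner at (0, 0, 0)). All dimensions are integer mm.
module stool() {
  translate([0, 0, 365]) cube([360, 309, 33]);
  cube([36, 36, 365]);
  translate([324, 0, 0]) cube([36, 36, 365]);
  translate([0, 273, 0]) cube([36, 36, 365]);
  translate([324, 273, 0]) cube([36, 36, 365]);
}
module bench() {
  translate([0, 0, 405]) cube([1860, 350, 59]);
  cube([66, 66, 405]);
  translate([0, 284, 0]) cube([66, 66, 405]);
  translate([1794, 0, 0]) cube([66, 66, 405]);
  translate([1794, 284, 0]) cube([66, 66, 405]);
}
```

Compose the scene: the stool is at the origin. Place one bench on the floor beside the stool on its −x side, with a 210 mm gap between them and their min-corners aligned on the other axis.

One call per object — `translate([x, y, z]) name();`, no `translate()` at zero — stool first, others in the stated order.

stool();
translate([-2070, 0, 0]) bench();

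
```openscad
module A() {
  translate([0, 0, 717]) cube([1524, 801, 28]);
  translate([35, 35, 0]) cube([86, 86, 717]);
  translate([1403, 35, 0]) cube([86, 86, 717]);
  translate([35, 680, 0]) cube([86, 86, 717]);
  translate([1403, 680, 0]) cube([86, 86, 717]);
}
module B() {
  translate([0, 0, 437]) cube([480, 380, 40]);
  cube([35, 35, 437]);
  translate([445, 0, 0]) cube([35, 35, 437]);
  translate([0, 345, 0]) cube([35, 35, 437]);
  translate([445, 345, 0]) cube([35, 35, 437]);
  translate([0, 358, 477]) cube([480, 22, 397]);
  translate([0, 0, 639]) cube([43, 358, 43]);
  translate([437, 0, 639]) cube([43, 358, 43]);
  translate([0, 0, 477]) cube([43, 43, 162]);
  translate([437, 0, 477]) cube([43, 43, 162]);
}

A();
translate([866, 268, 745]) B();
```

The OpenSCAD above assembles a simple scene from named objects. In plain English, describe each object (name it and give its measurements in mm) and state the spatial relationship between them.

A is a table: top 1524 mm (x) × 801 mm (y), 28 mm thick, upper face at z = 745 mm, on four 86×86 mm square legs, each inset 35 mm from the nearest pair of top edges, running from z = 0 to the bottom of the top.

B is a chair: 480×380 mm seat, 40 mm thick, top at z = 477 mm, on four 35 mm square corner legs flush with the seat edges. A 22 mm thick backrest slab spans the full seat width, extending 397 mm above the seat top, its back face flush with the seat's +y edge. Two armrests of 43×43 mm section run along each side from the seat's front edge to the front of the backrest, top faces 205 mm above the seat top and outer faces flush with the seat's x-edges; a 43×43 mm post under the front of each armrest stands on the seat at the front corner.

The chair is on top of the table.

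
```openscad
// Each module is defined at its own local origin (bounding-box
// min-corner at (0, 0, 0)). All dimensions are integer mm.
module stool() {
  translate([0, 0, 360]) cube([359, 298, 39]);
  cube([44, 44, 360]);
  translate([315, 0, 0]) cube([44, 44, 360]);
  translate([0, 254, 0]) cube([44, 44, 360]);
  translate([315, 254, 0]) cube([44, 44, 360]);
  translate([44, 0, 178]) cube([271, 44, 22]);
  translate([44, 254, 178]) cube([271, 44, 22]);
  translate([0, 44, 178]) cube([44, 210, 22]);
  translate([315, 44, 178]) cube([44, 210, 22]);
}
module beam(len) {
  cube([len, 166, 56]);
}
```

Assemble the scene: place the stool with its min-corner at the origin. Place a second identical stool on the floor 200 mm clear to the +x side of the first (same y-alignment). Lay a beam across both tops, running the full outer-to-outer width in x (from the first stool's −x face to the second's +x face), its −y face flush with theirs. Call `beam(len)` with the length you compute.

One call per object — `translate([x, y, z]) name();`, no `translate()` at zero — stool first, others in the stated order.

stool();
translate([559, 0, 0]) stool();
translate([0, 0, 399]) beam(918);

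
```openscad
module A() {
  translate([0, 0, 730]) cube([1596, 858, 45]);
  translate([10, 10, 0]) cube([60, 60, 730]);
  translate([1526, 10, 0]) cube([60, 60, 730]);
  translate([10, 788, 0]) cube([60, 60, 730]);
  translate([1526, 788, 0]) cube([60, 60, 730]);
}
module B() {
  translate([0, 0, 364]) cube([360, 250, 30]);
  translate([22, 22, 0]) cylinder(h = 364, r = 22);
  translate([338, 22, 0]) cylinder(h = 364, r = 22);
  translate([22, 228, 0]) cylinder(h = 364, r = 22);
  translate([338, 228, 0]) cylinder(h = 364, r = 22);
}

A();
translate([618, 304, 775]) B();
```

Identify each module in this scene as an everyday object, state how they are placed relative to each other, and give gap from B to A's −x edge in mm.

The stool's min-x is at 618; the table's min-x is 0; gap = 618 mm.

A is a table. B is a stool. The stool is on top of the table, centred. The gap from the stool to the table's −x edge is 618 mm.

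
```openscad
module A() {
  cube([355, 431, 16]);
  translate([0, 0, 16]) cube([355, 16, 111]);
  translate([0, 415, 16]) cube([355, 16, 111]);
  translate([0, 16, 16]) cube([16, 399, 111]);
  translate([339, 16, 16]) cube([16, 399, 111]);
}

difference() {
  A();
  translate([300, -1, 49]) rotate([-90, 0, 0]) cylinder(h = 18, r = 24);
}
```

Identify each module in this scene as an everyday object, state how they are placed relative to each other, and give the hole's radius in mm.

A is an open box. The open box has a circular hole through its front wall. The hole's radius is 24 mm.

The subtracted cylinder has r = 24 mm.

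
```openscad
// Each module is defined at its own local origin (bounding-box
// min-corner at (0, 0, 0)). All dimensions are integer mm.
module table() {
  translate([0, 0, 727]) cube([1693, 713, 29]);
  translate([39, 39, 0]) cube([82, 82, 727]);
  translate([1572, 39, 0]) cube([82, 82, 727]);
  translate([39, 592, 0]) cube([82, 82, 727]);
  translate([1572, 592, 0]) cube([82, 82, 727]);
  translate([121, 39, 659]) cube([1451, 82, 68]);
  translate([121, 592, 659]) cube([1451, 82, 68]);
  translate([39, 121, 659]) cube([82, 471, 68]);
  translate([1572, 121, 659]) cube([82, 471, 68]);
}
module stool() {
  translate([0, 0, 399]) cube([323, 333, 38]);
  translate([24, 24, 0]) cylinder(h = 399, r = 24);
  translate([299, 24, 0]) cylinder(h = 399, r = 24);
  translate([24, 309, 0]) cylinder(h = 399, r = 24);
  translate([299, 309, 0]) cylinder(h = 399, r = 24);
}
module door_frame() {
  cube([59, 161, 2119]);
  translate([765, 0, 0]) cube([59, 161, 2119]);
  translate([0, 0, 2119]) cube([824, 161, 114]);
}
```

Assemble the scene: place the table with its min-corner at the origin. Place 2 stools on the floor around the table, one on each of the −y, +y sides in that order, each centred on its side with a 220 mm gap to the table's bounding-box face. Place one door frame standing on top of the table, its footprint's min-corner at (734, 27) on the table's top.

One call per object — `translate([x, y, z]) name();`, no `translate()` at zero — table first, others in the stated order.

table();
translate([685, -553, 0]) stool();
translate([685, 933, 0]) stool();
translate([734, 27, 756]) door_frame();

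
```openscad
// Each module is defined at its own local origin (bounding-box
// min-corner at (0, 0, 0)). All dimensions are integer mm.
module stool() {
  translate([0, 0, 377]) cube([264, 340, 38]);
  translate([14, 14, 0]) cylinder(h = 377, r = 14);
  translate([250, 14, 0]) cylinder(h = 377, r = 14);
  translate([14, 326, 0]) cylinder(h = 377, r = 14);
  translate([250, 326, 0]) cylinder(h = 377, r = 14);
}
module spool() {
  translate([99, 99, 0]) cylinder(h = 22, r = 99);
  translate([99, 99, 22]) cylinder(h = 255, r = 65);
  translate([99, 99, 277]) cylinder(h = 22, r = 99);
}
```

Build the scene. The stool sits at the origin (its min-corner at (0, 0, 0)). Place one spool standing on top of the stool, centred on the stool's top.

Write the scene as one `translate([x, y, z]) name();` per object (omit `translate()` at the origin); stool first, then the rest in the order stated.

stool();
translate([33, 71, 415]) spool();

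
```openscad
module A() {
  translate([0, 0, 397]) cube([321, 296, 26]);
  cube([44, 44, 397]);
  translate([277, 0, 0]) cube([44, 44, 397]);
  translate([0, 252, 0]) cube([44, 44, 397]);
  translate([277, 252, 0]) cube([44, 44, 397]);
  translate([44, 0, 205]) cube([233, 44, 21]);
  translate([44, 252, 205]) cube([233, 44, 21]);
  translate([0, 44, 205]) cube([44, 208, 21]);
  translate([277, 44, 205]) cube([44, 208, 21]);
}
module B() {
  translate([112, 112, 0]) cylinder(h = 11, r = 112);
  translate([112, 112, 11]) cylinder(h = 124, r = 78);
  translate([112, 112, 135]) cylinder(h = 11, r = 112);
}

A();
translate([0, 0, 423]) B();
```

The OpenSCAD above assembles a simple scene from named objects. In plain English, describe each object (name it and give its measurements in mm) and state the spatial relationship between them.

A is a simple wooden stool: a rectangular seat 321 mm (x) by 296 mm (y), 26 mm thick, top face at z = 423 mm, on four square legs, each 44×44 mm in cross-section. The legs rest on z = 0, each flush with a corner of the seat. Four stretchers, 44 mm wide and 21 mm tall, connect adjacent legs with their undersides at z = 205 mm, each running between the inner faces of the legs it joins and aligned with the legs' outer faces on the other axis.

B is a spool: two coaxial disc flanges of radius 112 mm and thickness 11 mm, joined by a core cylinder of radius 78 mm and height 124 mm. The lower flange rests on z = 0 and the three cylinders share a vertical axis.

The spool is on top of the stool.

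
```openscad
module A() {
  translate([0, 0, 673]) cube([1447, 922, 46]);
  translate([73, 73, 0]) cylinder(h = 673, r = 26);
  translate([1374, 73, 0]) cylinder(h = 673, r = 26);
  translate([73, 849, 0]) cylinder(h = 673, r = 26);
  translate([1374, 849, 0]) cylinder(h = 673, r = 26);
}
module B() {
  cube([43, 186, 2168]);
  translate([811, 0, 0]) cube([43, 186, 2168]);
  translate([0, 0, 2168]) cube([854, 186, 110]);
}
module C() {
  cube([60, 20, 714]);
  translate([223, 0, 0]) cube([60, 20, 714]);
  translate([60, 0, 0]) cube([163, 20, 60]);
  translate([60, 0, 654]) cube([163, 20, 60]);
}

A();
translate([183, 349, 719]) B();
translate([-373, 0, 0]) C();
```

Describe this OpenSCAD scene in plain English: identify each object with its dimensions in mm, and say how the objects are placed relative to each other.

A is a table: top 1447 mm (x) × 922 mm (y), 46 mm thick, upper face at z = 719 mm, on four round legs of 52 mm diameter, each leg's bounding box inset 47 mm from the nearest pair of top edges, running from z = 0 to the bottom of the top.

B is a rectangular door frame: two vertical jambs of 43×186 mm section, 2168 mm tall, with a clear opening 768 mm wide between their inner faces. A header 110 mm tall and 186 mm deep lies on top of the jambs and spans the full outside width.

C is a rectangular picture frame lying in the x–z plane (depth along y). The opening is 163 mm wide (x) by 594 mm tall (z), surrounded by a border 60 mm wide on all four sides. The frame is 20 mm deep and is made of two full-height vertical stiles with two horizontal rails fitted between them.

The door frame is on top of the table. The picture frame is on the floor beside the table on its −x side.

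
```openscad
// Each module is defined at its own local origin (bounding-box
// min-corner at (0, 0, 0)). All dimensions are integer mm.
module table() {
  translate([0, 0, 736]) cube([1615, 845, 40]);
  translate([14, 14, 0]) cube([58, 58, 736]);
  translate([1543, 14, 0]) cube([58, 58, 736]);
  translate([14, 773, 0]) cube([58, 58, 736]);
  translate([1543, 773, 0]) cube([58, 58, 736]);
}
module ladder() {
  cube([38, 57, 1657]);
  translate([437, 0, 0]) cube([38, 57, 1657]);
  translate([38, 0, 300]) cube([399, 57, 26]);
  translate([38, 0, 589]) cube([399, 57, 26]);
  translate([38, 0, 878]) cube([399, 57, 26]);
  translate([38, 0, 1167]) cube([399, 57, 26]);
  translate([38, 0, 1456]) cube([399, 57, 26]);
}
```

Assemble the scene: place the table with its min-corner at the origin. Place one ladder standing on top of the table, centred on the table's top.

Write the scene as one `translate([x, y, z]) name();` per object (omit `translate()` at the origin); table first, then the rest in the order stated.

table();
translate([570, 394, 776]) ladder();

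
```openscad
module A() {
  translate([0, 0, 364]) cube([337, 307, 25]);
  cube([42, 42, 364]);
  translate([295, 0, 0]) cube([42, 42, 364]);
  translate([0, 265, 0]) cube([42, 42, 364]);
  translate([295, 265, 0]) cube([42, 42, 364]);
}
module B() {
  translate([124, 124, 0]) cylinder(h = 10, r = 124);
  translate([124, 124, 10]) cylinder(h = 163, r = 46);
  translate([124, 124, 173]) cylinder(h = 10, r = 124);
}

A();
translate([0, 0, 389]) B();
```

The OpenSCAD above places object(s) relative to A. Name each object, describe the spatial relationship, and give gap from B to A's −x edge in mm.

A is a stool. B is a spool. The spool is on top of the stool. The gap from the spool to the stool's −x edge is 0 mm.

The spool's min-x is at 0; the stool's min-x is 0; gap = 0 mm.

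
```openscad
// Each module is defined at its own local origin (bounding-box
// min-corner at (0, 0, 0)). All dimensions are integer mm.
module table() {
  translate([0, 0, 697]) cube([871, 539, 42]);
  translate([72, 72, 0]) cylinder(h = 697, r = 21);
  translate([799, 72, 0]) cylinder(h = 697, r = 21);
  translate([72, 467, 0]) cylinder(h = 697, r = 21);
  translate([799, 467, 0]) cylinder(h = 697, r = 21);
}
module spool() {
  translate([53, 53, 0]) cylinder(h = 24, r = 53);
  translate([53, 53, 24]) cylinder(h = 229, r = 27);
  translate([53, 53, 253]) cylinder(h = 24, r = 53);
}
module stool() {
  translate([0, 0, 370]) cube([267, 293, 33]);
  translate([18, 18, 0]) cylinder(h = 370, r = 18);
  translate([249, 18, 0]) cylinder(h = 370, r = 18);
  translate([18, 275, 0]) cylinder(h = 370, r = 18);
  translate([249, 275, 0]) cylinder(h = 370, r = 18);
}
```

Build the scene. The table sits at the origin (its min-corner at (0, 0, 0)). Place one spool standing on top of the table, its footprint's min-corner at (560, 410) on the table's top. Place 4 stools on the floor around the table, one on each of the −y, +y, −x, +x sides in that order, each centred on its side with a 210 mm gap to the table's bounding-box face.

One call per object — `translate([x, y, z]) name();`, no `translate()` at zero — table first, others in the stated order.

table();
translate([560, 410, 739]) spool();
translate([302, -503, 0]) stool();
translate([302, 749, 0]) stool();
translate([-477, 123, 0]) stool();
translate([1081, 123, 0]) stool();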